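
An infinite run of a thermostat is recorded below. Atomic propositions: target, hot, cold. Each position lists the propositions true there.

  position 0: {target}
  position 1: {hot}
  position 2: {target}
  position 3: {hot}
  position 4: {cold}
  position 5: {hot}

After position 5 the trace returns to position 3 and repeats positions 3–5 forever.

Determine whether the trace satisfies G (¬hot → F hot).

¬hot → F hot holds at every position 0..5, and those are all positions ever visited, so G (¬hot → F hot) holds.
Positions where ¬hot holds: 0, 2, 4.
Check F hot at each: 0→ok, 2→ok, 4→ok.

Yes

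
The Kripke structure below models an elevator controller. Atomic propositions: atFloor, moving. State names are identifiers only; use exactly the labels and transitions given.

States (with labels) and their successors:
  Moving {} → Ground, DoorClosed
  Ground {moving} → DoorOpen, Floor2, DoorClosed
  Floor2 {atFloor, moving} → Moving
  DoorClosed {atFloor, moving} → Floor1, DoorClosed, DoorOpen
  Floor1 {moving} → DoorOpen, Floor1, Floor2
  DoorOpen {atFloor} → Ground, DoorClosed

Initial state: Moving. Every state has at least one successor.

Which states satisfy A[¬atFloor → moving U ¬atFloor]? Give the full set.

{Moving, Ground, Floor2, Floor1}

States satisfying ¬atFloor → moving: {Ground, Floor2, DoorClosed, Floor1, DoorOpen}.
States satisfying ¬atFloor: {Moving, Ground, Floor1}.
States satisfying A[¬atFloor → moving U ¬atFloor]: {Moving, Ground, Floor2, Floor1}.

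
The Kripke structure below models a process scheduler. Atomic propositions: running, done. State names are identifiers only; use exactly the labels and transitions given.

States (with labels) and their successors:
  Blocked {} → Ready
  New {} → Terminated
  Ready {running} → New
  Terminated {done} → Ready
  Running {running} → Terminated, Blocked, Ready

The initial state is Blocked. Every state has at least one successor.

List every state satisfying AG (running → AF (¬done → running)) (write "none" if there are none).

{Blocked, New, Ready, Terminated, Running}

States satisfying running → AF (¬done → running): {Blocked, New, Ready, Terminated, Running}.
States satisfying AG (running → AF (¬done → running)): {Blocked, New, Ready, Terminated, Running}.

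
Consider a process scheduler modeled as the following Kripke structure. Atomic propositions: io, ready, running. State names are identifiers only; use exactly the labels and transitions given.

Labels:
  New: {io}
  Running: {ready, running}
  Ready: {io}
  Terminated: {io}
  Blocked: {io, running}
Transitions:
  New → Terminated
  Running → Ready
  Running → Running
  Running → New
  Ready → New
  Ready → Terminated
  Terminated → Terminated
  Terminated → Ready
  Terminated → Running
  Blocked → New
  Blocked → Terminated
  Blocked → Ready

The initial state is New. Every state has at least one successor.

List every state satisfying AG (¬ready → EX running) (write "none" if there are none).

none

States satisfying ¬ready → EX running: {Running, Terminated}.
States satisfying AG (¬ready → EX running): ∅.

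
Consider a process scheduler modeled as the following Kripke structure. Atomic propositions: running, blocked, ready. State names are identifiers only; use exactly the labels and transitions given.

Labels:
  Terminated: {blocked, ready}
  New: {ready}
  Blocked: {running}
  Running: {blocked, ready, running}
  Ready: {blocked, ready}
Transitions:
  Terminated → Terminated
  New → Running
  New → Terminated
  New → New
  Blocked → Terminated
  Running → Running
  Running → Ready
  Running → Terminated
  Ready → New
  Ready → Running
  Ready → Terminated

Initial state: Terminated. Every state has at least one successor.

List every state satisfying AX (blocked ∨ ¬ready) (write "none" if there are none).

States satisfying blocked ∨ ¬ready: {Terminated, Blocked, Running, Ready}.
States satisfying AX (blocked ∨ ¬ready): {Terminated, Blocked, Running}.

{Terminated, Blocked, Running}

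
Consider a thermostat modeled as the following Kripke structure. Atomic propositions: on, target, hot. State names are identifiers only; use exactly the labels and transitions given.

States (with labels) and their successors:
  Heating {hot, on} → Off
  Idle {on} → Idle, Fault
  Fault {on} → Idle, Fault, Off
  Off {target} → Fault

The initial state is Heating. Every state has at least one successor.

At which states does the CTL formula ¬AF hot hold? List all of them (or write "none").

{Idle, Fault, Off}

States satisfying hot: {Heating}.
States satisfying AF hot: {Heating}.
States satisfying ¬AF hot: {Idle, Fault, Off}.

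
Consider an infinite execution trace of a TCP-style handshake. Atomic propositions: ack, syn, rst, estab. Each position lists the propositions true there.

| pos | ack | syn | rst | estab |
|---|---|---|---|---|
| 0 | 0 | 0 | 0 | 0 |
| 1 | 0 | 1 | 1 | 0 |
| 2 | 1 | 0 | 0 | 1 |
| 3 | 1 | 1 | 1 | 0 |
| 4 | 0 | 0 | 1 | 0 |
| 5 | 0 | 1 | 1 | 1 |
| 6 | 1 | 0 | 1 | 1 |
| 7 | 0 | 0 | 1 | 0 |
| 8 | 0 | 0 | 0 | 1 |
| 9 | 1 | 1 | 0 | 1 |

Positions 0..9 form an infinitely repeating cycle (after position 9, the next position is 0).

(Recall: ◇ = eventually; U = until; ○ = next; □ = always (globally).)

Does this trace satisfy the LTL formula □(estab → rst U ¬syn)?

estab → rst U ¬syn must hold at every position from 0 onward. It fails at position 9, so □(estab → rst U ¬syn) is false.
Positions where estab holds: 2, 5, 6, 8, 9.
Check rst U ¬syn at each: 2→ok, 5→ok, 6→ok, 8→ok, 9→fails.

Violated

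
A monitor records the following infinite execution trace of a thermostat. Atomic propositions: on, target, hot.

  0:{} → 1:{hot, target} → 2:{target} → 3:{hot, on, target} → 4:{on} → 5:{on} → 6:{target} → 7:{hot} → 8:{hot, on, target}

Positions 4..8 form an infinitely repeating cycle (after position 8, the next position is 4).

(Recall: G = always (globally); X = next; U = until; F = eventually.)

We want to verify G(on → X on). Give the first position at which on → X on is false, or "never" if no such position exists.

5

Check on → X on at each position in order: 0 ✓, 1 ✓, 2 ✓, 3 ✓, 4 ✓.
At position 5 the labels are {on} and the next position 6 has {target}, so on → X on is false there. This is the first violation.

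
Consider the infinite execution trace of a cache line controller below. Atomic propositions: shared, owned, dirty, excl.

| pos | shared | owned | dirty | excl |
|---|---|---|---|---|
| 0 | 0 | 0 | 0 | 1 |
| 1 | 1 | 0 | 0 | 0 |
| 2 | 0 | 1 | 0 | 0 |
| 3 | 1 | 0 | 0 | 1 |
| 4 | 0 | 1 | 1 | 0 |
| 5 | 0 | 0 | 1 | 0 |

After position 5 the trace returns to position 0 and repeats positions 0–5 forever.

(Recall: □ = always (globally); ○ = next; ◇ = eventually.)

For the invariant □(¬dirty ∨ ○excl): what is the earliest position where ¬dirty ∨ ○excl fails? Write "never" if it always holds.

4

Check ¬dirty ∨ ○excl at each position in order: 0 ✓, 1 ✓, 2 ✓, 3 ✓.
At position 4 the labels are {dirty, owned} and the next position 5 has {dirty}, so ¬dirty ∨ ○excl is false there. This is the first violation.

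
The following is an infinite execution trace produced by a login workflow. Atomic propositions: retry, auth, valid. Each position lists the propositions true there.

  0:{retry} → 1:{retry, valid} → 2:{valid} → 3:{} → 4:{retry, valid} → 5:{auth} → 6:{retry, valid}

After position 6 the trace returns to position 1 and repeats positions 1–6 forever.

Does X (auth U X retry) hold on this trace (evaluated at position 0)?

The position after 0 is 1; auth U X retry is false there.

Does not hold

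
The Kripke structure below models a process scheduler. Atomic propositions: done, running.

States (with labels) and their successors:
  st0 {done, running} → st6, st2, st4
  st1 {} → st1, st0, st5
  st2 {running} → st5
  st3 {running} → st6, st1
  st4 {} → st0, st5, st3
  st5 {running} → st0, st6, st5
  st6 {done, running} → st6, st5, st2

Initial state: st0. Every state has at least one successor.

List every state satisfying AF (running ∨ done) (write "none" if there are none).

{st0, st2, st3, st4, st5, st6}

States satisfying running ∨ done: {st0, st2, st3, st5, st6}.
States satisfying AF (running ∨ done): {st0, st2, st3, st4, st5, st6}.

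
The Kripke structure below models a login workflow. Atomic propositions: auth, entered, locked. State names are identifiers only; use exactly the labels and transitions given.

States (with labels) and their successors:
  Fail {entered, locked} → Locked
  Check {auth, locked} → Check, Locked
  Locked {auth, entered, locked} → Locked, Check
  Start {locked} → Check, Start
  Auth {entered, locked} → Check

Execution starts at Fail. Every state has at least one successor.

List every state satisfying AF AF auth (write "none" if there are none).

States satisfying AF auth: {Fail, Check, Locked, Auth}.
States satisfying AF AF auth: {Fail, Check, Locked, Auth}.

{Fail, Check, Locked, Auth}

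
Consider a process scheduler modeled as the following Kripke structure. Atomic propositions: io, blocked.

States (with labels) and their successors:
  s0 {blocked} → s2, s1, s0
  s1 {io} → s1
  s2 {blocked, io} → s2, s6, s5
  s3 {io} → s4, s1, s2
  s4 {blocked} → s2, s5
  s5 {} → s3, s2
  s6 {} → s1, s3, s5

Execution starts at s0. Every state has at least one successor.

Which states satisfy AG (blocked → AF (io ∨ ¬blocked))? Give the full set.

{s1, s2, s3, s4, s5, s6}

States satisfying blocked → AF (io ∨ ¬blocked): {s1, s2, s3, s4, s5, s6}.
States satisfying AG (blocked → AF (io ∨ ¬blocked)): {s1, s2, s3, s4, s5, s6}.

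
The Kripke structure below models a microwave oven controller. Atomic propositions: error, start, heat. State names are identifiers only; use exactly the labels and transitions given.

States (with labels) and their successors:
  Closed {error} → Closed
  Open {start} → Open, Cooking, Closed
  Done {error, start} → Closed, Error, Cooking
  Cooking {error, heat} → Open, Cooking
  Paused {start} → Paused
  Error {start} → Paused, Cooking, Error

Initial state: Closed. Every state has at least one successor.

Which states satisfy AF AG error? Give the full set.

States satisfying AG error: {Closed}.
States satisfying AF AG error: {Closed}.

{Closed}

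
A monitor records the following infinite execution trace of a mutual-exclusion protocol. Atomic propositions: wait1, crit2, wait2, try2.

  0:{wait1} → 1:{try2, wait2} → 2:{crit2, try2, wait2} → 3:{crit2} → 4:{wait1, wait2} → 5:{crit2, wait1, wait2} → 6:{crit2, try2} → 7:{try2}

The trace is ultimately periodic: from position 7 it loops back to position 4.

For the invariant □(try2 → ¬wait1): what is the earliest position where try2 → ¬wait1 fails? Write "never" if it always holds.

never

try2 → ¬wait1 holds at every position 0..7, and those are all the positions the trace ever visits, so the invariant □(try2 → ¬wait1) is never violated.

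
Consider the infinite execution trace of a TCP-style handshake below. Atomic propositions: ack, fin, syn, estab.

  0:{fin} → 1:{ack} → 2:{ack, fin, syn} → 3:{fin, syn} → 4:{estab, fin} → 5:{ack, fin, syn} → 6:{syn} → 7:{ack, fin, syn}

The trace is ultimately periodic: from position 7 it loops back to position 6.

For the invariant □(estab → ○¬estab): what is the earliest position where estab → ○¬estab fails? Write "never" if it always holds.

estab → ○¬estab holds at every position 0..7, and those are all the positions the trace ever visits, so the invariant □(estab → ○¬estab) is never violated.

never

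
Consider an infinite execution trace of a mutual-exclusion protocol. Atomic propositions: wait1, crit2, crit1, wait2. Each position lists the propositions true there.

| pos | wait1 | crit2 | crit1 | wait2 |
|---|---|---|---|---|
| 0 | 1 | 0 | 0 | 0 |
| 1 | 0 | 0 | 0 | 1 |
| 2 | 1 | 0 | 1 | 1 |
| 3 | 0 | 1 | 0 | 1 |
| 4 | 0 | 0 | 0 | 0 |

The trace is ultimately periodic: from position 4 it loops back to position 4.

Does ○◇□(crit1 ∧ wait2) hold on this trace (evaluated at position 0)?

No

The position after 0 is 1; ◇□(crit1 ∧ wait2) is false there.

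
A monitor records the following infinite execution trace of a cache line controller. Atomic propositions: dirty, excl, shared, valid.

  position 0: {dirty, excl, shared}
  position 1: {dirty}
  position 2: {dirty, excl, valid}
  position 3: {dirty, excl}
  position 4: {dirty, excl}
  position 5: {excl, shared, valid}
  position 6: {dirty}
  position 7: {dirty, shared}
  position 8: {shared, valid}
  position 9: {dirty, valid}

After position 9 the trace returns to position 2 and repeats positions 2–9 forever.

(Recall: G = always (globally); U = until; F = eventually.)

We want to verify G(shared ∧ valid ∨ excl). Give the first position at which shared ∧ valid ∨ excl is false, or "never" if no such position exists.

1

Check shared ∧ valid ∨ excl at each position in order: 0 ✓.
At position 1 the labels are {dirty}, so shared ∧ valid ∨ excl is false there. This is the first violation.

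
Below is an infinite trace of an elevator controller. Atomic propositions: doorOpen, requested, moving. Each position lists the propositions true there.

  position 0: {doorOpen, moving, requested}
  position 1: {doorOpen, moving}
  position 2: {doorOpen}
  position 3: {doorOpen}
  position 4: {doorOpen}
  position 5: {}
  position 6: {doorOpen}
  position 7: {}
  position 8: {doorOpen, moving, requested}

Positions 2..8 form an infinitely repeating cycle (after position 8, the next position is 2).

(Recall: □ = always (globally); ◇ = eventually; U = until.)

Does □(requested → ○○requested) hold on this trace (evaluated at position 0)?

requested → ○○requested must hold at every position from 0 onward. It fails at position 0, so □(requested → ○○requested) is false.
Positions where requested holds: 0, 8.
Check ○○requested at each: 0→fails, 8→fails.

Does not hold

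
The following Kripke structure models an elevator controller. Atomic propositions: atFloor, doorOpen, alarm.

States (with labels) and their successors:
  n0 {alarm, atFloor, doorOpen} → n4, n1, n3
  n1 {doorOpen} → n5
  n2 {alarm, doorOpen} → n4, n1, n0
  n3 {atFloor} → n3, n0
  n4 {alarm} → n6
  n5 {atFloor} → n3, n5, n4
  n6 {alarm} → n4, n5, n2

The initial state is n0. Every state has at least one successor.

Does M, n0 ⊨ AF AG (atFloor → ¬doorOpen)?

Violated

States satisfying AG (atFloor → ¬doorOpen): ∅.
States satisfying AF AG (atFloor → ¬doorOpen): ∅.
There is a path from n0 along which AG (atFloor → ¬doorOpen) never holds.
n0 ∉ Sat(AF AG (atFloor → ¬doorOpen)).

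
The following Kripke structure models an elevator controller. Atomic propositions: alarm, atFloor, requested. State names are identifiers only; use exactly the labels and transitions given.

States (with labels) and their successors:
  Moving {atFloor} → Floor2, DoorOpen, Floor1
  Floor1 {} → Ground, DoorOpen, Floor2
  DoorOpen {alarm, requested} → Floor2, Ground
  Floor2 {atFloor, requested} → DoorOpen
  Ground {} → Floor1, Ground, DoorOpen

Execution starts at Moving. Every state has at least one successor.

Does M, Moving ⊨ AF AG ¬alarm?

Violated

States satisfying AG ¬alarm: ∅.
States satisfying AF AG ¬alarm: ∅.
There is a path from Moving along which AG ¬alarm never holds.
Moving ∉ Sat(AF AG ¬alarm).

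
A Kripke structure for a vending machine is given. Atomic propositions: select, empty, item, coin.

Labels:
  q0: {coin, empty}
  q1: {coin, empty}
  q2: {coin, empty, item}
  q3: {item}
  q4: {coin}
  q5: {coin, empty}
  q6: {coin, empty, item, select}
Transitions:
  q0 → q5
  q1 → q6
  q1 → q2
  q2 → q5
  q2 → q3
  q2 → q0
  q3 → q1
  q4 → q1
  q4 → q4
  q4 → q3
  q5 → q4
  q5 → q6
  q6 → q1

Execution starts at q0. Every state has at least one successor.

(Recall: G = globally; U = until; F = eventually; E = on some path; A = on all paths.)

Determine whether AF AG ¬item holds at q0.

States satisfying AG ¬item: ∅.
States satisfying AF AG ¬item: ∅.
There is a path from q0 along which AG ¬item never holds.
q0 ∉ Sat(AF AG ¬item).

Does not hold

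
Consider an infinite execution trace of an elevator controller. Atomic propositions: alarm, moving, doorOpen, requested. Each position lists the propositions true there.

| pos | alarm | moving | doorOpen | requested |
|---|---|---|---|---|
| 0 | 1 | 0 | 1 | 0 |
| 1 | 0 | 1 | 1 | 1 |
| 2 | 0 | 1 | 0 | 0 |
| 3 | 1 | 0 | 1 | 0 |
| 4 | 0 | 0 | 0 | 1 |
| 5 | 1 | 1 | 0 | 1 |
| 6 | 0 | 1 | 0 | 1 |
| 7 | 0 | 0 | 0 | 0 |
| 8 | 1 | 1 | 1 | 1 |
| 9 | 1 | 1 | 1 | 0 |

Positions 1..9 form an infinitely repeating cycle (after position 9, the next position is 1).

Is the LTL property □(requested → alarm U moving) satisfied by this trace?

Does not hold

requested → alarm U moving must hold at every position from 0 onward. It fails at position 4, so □(requested → alarm U moving) is false.
Positions where requested holds: 1, 4, 5, 6, 8.
Check alarm U moving at each: 1→ok, 4→fails, 5→ok, 6→ok, 8→ok.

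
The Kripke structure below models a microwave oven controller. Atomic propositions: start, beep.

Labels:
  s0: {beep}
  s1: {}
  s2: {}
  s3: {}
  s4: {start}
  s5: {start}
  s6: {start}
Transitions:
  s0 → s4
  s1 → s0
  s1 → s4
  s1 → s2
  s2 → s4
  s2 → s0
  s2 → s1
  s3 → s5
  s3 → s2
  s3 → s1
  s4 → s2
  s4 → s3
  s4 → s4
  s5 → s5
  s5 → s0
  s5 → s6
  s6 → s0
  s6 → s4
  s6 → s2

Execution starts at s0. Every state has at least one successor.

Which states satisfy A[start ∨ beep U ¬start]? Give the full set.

States satisfying start ∨ beep: {s0, s4, s5, s6}.
States satisfying ¬start: {s0, s1, s2, s3}.
States satisfying A[start ∨ beep U ¬start]: {s0, s1, s2, s3}.

{s0, s1, s2, s3}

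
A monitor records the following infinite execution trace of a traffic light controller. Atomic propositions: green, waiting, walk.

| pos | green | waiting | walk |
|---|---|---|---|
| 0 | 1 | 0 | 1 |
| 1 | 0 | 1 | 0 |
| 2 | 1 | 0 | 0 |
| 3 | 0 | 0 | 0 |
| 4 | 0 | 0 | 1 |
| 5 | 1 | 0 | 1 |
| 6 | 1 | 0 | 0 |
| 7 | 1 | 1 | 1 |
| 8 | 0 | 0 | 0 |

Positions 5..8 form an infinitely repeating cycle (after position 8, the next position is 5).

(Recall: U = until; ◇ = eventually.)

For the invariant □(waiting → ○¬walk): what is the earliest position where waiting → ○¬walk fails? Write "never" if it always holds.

waiting → ○¬walk holds at every position 0..8, and those are all the positions the trace ever visits, so the invariant □(waiting → ○¬walk) is never violated.

never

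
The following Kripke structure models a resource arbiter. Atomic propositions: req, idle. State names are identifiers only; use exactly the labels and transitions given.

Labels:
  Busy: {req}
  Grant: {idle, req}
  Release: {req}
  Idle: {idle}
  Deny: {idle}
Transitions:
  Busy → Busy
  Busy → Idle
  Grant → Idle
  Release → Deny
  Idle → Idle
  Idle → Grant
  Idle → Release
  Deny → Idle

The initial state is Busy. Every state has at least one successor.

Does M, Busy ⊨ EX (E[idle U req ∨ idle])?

States satisfying E[idle U req ∨ idle]: {Busy, Grant, Release, Idle, Deny}.
States satisfying EX (E[idle U req ∨ idle]): {Busy, Grant, Release, Idle, Deny}.
Busy ∈ Sat(EX (E[idle U req ∨ idle])).

Yes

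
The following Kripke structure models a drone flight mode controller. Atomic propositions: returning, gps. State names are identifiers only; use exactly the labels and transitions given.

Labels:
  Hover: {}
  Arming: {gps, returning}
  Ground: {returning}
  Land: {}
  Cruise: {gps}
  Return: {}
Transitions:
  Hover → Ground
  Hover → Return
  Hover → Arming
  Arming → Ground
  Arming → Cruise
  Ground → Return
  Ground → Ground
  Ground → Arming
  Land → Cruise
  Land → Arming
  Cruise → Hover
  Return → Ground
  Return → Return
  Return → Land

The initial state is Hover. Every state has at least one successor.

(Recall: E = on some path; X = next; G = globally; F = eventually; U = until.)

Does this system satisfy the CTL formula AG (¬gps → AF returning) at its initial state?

States satisfying ¬gps → AF returning: {Arming, Ground, Cruise}.
States satisfying AG (¬gps → AF returning): ∅.
Hover is reachable from Hover and violates ¬gps → AF returning, so AG fails at Hover.
Hover ∉ Sat(AG (¬gps → AF returning)).

Does not hold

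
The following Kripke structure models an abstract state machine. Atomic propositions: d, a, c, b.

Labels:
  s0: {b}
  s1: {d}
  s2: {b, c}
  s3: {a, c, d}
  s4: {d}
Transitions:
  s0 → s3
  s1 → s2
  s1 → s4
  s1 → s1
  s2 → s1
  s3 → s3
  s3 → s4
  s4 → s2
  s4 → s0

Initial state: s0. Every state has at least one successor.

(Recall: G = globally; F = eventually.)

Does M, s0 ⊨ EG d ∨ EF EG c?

Satisfied

States satisfying d: {s1, s3, s4}.
States satisfying EG d: {s1, s3}.
States satisfying EG c: {s3}.
States satisfying EF EG c: {s0, s1, s2, s3, s4}.
States satisfying EG d ∨ EF EG c: {s0, s1, s2, s3, s4}.
s0 ∈ Sat(EG d ∨ EF EG c).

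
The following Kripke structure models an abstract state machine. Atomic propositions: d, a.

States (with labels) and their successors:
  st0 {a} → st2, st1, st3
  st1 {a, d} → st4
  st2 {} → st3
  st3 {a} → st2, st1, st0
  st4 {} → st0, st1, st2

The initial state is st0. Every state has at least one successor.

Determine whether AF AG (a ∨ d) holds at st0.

Does not hold

States satisfying AG (a ∨ d): ∅.
States satisfying AF AG (a ∨ d): ∅.
There is a path from st0 along which AG (a ∨ d) never holds.
st0 ∉ Sat(AF AG (a ∨ d)).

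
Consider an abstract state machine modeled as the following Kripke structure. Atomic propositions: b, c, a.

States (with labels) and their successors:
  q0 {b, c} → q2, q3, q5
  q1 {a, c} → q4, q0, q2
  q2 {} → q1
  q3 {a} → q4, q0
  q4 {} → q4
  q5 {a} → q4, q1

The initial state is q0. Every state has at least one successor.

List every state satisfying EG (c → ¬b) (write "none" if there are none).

States satisfying c → ¬b: {q1, q2, q3, q4, q5}.
States satisfying EG (c → ¬b): {q1, q2, q3, q4, q5}.

{q1, q2, q3, q4, q5}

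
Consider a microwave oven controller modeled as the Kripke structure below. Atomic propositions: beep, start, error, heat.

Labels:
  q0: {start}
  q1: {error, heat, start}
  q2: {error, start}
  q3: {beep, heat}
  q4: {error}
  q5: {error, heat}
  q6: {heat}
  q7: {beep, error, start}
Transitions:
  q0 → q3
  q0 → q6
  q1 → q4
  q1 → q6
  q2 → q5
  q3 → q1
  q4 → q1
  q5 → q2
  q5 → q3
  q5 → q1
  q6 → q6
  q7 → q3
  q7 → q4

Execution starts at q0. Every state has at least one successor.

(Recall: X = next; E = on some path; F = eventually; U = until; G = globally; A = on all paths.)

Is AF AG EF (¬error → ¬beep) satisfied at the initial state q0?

States satisfying AG EF (¬error → ¬beep): {q0, q1, q2, q3, q4, q5, q6, q7}.
States satisfying AF AG EF (¬error → ¬beep): {q0, q1, q2, q3, q4, q5, q6, q7}.
q0 ∈ Sat(AF AG EF (¬error → ¬beep)).

Holds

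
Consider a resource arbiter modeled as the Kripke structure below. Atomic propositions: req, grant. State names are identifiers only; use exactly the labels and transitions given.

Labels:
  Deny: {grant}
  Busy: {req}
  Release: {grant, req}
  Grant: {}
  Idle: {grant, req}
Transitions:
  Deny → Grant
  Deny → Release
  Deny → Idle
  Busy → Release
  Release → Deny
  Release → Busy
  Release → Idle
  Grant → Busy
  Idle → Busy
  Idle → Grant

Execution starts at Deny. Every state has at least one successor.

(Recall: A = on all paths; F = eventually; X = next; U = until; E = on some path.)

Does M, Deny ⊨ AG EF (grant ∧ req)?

States satisfying EF (grant ∧ req): {Deny, Busy, Release, Grant, Idle}.
States satisfying AG EF (grant ∧ req): {Deny, Busy, Release, Grant, Idle}.
Every state reachable from Deny satisfies EF (grant ∧ req).
Deny ∈ Sat(AG EF (grant ∧ req)).

Yes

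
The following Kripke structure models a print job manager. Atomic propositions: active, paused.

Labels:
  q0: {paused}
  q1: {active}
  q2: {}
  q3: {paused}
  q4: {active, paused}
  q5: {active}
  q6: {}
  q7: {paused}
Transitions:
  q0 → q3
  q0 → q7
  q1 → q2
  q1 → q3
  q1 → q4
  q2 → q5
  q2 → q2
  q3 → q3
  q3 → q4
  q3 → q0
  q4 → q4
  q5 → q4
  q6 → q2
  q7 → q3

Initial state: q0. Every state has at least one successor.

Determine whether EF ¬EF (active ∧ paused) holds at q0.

Does not hold

States satisfying ¬EF (active ∧ paused): ∅.
States satisfying EF ¬EF (active ∧ paused): ∅.
No suitable path/successor from q0 witnesses the formula.
q0 ∉ Sat(EF ¬EF (active ∧ paused)).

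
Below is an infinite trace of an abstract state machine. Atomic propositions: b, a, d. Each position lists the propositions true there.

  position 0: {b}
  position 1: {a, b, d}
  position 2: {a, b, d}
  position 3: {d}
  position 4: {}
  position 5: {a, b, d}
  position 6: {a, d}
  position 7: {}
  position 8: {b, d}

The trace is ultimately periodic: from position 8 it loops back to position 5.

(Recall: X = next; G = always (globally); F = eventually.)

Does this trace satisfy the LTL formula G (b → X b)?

b → X b must hold at every position from 0 onward. It fails at position 2, so G (b → X b) is false.
Positions where b holds: 0, 1, 2, 5, 8.
Check X b at each: 0→ok, 1→ok, 2→fails, 5→fails, 8→ok.

Violated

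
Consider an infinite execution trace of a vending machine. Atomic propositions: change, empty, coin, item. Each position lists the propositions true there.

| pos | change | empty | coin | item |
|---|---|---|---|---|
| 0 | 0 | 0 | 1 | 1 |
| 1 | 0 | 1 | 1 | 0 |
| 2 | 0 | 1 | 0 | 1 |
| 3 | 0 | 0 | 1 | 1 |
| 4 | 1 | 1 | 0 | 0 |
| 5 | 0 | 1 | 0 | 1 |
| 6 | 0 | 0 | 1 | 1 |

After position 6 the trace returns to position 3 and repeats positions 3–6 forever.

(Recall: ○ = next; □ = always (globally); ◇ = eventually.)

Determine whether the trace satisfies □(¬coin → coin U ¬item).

¬coin → coin U ¬item must hold at every position from 0 onward. It fails at position 2, so □(¬coin → coin U ¬item) is false.
Positions where ¬coin holds: 2, 4, 5.
Check coin U ¬item at each: 2→fails, 4→ok, 5→fails.

No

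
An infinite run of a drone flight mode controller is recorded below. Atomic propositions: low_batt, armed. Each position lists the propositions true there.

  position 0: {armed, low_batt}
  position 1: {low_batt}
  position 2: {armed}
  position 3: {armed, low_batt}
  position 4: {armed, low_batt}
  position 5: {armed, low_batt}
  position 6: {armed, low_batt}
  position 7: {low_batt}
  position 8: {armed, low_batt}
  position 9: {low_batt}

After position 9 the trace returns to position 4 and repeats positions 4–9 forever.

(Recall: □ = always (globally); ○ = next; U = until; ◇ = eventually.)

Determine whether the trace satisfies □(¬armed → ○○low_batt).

Yes

¬armed → ○○low_batt holds at every position 0..9, and those are all positions ever visited, so □(¬armed → ○○low_batt) holds.
Positions where ¬armed holds: 1, 7, 9.
Check ○○low_batt at each: 1→ok, 7→ok, 9→ok.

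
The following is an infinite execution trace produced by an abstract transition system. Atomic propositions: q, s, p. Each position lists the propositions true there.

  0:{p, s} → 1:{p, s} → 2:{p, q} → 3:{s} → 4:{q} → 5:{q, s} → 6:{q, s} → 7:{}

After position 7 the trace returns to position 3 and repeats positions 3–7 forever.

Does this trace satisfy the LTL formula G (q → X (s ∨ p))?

Violated

q → X (s ∨ p) must hold at every position from 0 onward. It fails at position 6, so G (q → X (s ∨ p)) is false.
Positions where q holds: 2, 4, 5, 6.
Check X (s ∨ p) at each: 2→ok, 4→ok, 5→ok, 6→fails.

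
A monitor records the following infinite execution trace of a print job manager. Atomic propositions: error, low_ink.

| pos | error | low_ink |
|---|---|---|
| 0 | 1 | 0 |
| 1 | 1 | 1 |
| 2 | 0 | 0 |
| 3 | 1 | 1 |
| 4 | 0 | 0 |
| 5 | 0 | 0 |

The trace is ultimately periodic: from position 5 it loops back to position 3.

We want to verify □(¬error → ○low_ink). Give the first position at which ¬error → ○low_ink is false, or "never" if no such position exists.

Check ¬error → ○low_ink at each position in order: 0 ✓, 1 ✓, 2 ✓, 3 ✓.
At position 4 the labels are {} and the next position 5 has {}, so ¬error → ○low_ink is false there. This is the first violation.

4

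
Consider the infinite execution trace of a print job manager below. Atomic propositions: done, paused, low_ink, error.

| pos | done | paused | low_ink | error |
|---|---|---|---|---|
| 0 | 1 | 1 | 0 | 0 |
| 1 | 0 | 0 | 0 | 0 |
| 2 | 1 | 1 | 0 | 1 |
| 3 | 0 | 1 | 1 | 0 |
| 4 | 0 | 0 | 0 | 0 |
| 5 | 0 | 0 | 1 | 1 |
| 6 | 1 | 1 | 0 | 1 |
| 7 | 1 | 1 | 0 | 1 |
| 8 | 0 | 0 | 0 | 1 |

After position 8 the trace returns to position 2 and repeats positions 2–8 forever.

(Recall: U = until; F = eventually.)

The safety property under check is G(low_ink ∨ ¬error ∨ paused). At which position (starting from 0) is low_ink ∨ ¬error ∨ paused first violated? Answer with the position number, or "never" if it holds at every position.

Check low_ink ∨ ¬error ∨ paused at each position in order: 0 ✓, 1 ✓, 2 ✓, 3 ✓, 4 ✓, 5 ✓, 6 ✓, 7 ✓.
At position 8 the labels are {error}, so low_ink ∨ ¬error ∨ paused is false there. This is the first violation.

8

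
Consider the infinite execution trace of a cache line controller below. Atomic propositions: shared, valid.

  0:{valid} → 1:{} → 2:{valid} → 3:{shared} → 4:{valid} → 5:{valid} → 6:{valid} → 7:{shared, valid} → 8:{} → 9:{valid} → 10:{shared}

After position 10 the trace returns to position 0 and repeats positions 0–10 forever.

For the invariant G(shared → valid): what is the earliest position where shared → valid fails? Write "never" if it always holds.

3

Check shared → valid at each position in order: 0 ✓, 1 ✓, 2 ✓.
At position 3 the labels are {shared}, so shared → valid is false there. This is the first violation.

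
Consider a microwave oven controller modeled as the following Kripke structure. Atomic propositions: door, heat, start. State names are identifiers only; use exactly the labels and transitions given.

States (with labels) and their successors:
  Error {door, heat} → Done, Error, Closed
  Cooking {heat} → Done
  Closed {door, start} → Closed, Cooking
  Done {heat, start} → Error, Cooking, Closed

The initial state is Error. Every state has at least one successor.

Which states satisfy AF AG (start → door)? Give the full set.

States satisfying AG (start → door): ∅.
States satisfying AF AG (start → door): ∅.

none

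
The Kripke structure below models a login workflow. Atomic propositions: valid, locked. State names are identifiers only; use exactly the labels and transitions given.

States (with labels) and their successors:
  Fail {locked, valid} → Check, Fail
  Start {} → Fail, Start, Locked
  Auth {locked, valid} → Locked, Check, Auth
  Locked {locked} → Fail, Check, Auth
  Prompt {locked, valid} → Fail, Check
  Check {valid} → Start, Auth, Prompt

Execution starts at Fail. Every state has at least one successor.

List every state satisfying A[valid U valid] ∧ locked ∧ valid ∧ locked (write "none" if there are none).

States satisfying valid: {Fail, Auth, Prompt, Check}.
States satisfying A[valid U valid]: {Fail, Auth, Prompt, Check}.
States satisfying locked ∧ valid: {Fail, Auth, Prompt}.
States satisfying locked ∧ valid ∧ locked: {Fail, Auth, Prompt}.
States satisfying A[valid U valid] ∧ locked ∧ valid ∧ locked: {Fail, Auth, Prompt}.

{Fail, Auth, Prompt}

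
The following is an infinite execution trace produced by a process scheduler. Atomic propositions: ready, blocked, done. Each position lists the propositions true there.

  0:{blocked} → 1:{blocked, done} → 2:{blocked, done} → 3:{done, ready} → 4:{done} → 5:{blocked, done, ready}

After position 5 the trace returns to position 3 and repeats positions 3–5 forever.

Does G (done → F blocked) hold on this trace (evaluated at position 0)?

Satisfied

done → F blocked holds at every position 0..5, and those are all positions ever visited, so G (done → F blocked) holds.
Positions where done holds: 1, 2, 3, 4, 5.
Check F blocked at each: 1→ok, 2→ok, 3→ok, 4→ok, 5→ok.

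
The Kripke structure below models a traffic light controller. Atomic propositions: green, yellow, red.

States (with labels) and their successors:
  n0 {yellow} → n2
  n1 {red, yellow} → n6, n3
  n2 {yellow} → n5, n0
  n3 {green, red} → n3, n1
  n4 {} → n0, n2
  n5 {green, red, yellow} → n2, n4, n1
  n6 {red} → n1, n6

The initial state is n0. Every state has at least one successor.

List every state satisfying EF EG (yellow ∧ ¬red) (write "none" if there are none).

States satisfying EG (yellow ∧ ¬red): {n0, n2}.
States satisfying EF EG (yellow ∧ ¬red): {n0, n2, n4, n5}.

{n0, n2, n4, n5}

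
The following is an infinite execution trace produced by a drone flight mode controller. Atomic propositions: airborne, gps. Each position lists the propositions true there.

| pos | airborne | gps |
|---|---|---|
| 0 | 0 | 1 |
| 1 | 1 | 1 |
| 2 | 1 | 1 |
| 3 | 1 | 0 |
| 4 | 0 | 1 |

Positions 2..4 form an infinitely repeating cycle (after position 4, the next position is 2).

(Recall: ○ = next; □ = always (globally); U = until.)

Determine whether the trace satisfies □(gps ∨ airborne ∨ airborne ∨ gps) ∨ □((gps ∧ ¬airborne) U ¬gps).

gps ∨ airborne ∨ airborne ∨ gps holds at every position 0..4, and those are all positions ever visited, so □(gps ∨ airborne ∨ airborne ∨ gps) holds.
(gps ∧ ¬airborne) U ¬gps must hold at every position from 0 onward. It fails at position 0, so □((gps ∧ ¬airborne) U ¬gps) is false.
At position 0: □(gps ∨ airborne ∨ airborne ∨ gps) is true; □((gps ∧ ¬airborne) U ¬gps) is false; so □(gps ∨ airborne ∨ airborne ∨ gps) ∨ □((gps ∧ ¬airborne) U ¬gps) is true.

Satisfied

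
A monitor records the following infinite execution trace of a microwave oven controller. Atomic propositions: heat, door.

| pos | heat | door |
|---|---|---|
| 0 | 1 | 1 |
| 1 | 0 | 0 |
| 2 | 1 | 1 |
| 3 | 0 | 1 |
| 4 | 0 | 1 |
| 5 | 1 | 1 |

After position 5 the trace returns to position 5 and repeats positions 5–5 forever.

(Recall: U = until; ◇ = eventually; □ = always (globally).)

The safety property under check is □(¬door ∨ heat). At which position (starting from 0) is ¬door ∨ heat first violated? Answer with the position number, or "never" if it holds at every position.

3

Check ¬door ∨ heat at each position in order: 0 ✓, 1 ✓, 2 ✓.
At position 3 the labels are {door}, so ¬door ∨ heat is false there. This is the first violation.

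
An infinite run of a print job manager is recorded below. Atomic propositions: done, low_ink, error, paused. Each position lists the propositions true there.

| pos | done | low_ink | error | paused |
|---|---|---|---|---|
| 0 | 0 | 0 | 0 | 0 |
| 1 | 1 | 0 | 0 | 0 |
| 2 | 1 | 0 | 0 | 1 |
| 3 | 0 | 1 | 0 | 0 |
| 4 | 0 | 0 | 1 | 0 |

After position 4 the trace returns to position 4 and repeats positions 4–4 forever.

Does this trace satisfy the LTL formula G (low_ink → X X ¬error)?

low_ink → X X ¬error must hold at every position from 0 onward. It fails at position 3, so G (low_ink → X X ¬error) is false.
Positions where low_ink holds: 3.
Check X X ¬error at each: 3→fails.

Violated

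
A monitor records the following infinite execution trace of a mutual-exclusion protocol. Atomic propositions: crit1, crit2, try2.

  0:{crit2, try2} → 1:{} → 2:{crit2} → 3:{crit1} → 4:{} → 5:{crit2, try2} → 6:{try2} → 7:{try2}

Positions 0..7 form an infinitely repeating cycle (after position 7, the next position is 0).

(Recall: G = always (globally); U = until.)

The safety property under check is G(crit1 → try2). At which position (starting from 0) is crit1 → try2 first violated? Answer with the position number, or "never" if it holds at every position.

Check crit1 → try2 at each position in order: 0 ✓, 1 ✓, 2 ✓.
At position 3 the labels are {crit1}, so crit1 → try2 is false there. This is the first violation.

3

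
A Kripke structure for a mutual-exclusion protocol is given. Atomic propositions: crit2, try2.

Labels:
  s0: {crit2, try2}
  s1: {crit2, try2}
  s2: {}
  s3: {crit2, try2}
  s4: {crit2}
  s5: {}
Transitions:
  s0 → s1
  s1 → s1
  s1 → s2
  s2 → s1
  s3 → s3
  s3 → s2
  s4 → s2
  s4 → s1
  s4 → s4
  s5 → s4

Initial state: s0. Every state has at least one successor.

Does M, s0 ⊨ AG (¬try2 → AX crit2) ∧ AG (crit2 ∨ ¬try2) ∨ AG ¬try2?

States satisfying ¬try2 → AX crit2: {s0, s1, s2, s3, s5}.
States satisfying AG (¬try2 → AX crit2): {s0, s1, s2, s3}.
States satisfying crit2 ∨ ¬try2: {s0, s1, s2, s3, s4, s5}.
States satisfying AG (crit2 ∨ ¬try2): {s0, s1, s2, s3, s4, s5}.
States satisfying AG (¬try2 → AX crit2) ∧ AG (crit2 ∨ ¬try2): {s0, s1, s2, s3}.
States satisfying ¬try2: {s2, s4, s5}.
States satisfying AG ¬try2: ∅.
States satisfying AG (¬try2 → AX crit2) ∧ AG (crit2 ∨ ¬try2) ∨ AG ¬try2: {s0, s1, s2, s3}.
s0 ∈ Sat(AG (¬try2 → AX crit2) ∧ AG (crit2 ∨ ¬try2) ∨ AG ¬try2).

Yes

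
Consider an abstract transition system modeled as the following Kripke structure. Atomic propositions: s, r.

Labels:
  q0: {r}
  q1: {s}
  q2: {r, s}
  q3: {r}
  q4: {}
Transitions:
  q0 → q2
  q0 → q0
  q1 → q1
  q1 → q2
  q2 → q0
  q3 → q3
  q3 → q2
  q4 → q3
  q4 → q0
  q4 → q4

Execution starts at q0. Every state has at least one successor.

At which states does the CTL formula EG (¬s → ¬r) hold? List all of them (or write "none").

{q1, q4}

States satisfying ¬s → ¬r: {q1, q2, q4}.
States satisfying EG (¬s → ¬r): {q1, q4}.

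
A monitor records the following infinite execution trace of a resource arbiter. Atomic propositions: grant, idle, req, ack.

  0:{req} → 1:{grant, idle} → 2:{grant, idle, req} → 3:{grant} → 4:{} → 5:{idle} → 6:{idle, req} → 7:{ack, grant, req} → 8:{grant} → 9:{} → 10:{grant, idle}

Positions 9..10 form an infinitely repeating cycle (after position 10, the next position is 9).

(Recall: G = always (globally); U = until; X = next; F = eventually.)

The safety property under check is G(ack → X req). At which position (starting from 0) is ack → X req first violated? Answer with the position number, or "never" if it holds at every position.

Check ack → X req at each position in order: 0 ✓, 1 ✓, 2 ✓, 3 ✓, 4 ✓, 5 ✓, 6 ✓.
At position 7 the labels are {ack, grant, req} and the next position 8 has {grant}, so ack → X req is false there. This is the first violation.

7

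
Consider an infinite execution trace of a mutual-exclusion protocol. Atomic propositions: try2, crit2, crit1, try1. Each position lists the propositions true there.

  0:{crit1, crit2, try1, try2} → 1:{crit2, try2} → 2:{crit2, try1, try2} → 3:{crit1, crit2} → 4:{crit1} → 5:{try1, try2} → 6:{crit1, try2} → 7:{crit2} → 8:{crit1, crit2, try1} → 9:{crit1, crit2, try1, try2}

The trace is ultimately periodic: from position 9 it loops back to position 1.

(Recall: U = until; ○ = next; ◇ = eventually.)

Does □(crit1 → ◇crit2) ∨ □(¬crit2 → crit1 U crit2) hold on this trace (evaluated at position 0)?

Satisfied

crit1 → ◇crit2 holds at every position 0..9, and those are all positions ever visited, so □(crit1 → ◇crit2) holds.
Positions where crit1 holds: 0, 3, 4, 6, 8, 9.
Check ◇crit2 at each: 0→ok, 3→ok, 4→ok, 6→ok, 8→ok, 9→ok.
¬crit2 → crit1 U crit2 must hold at every position from 0 onward. It fails at position 4, so □(¬crit2 → crit1 U crit2) is false.
Positions where ¬crit2 holds: 4, 5, 6.
Check crit1 U crit2 at each: 4→fails, 5→fails, 6→ok.
At position 0: □(crit1 → ◇crit2) is true; □(¬crit2 → crit1 U crit2) is false; so □(crit1 → ◇crit2) ∨ □(¬crit2 → crit1 U crit2) is true.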